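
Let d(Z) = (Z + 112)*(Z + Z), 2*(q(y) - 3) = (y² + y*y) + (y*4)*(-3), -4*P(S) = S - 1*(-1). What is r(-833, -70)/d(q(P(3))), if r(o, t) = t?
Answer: -7/244 ≈ -0.028689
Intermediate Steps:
P(S) = -¼ - S/4 (P(S) = -(S - 1*(-1))/4 = -(S + 1)/4 = -(1 + S)/4 = -¼ - S/4)
q(y) = 3 + y² - 6*y (q(y) = 3 + ((y² + y*y) + (y*4)*(-3))/2 = 3 + ((y² + y²) + (4*y)*(-3))/2 = 3 + (2*y² - 12*y)/2 = 3 + (-12*y + 2*y²)/2 = 3 + (y² - 6*y) = 3 + y² - 6*y)
d(Z) = 2*Z*(112 + Z) (d(Z) = (112 + Z)*(2*Z) = 2*Z*(112 + Z))
r(-833, -70)/d(q(P(3))) = -70*1/(2*(112 + (3 + (-¼ - ¼*3)² - 6*(-¼ - ¼*3)))*(3 + (-¼ - ¼*3)² - 6*(-¼ - ¼*3))) = -70*1/(2*(112 + (3 + (-¼ - ¾)² - 6*(-¼ - ¾)))*(3 + (-¼ - ¾)² - 6*(-¼ - ¾))) = -70*1/(2*(112 + (3 + (-1)² - 6*(-1)))*(3 + (-1)² - 6*(-1))) = -70*1/(2*(112 + (3 + 1 + 6))*(3 + 1 + 6)) = -70*1/(20*(112 + 10)) = -70/(2*10*122) = -70/2440 = -70*1/2440 = -7/244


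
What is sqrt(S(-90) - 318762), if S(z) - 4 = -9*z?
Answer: 2*I*sqrt(79487) ≈ 563.87*I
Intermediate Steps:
S(z) = 4 - 9*z
sqrt(S(-90) - 318762) = sqrt((4 - 9*(-90)) - 318762) = sqrt((4 + 810) - 318762) = sqrt(814 - 318762) = sqrt(-317948) = 2*I*sqrt(79487)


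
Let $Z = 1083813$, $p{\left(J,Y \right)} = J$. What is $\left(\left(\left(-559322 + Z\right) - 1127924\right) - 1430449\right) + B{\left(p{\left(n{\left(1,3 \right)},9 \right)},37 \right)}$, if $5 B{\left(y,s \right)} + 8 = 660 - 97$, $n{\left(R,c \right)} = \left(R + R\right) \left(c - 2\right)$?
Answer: $-2033771$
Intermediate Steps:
$n{\left(R,c \right)} = 2 R \left(-2 + c\right)$
$B{\left(y,s \right)} = 111$ ($B{\left(y,s \right)} = - \frac{8}{5} + \frac{660 - 97}{5} = - \frac{8}{5} + \frac{1}{5} \cdot 563 = - \frac{8}{5} + \frac{563}{5} = 111$)
$\left(\left(\left(-559322 + Z\right) - 1127924\right) - 1430449\right) + B{\left(p{\left(n{\left(1,3 \right)},9 \right)},37 \right)} = \left(\left(\left(-559322 + 1083813\right) - 1127924\right) - 1430449\right) + 111 = \left(\left(524491 - 1127924\right) - 1430449\right) + 111 = \left(-603433 - 1430449\right) + 111 = -2033882 + 111 = -2033771$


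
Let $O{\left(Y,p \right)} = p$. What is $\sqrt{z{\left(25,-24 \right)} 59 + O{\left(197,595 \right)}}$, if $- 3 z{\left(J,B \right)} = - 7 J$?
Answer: $\frac{\sqrt{36330}}{3} \approx 63.535$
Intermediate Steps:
$z{\left(J,B \right)} = \frac{7 J}{3}$ ($z{\left(J,B \right)} = - \frac{\left(-7\right) J}{3} = \frac{7 J}{3}$)
$\sqrt{z{\left(25,-24 \right)} 59 + O{\left(197,595 \right)}} = \sqrt{\frac{7}{3} \cdot 25 \cdot 59 + 595} = \sqrt{\frac{175}{3} \cdot 59 + 595} = \sqrt{\frac{10325}{3} + 595} = \sqrt{\frac{12110}{3}} = \frac{\sqrt{36330}}{3}$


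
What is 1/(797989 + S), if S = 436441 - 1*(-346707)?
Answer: 1/1581137 ≈ 6.3246e-7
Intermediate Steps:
S = 783148 (S = 436441 + 346707 = 783148)
1/(797989 + S) = 1/(797989 + 783148) = 1/1581137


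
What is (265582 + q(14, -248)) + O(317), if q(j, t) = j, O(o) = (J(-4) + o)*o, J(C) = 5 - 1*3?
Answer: 366719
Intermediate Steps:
J(C) = 2 (J(C) = 5 - 3 = 2)
O(o) = o*(2 + o) (O(o) = (2 + o)*o = o*(2 + o))
(265582 + q(14, -248)) + O(317) = (265582 + 14) + 317*(2 + 317) = 265596 + 317*319 = 265596 + 101123 = 366719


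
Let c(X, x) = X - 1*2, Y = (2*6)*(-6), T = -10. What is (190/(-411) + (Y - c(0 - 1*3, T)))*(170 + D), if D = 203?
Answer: -10342171/411 ≈ -25163.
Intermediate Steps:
Y = -72 (Y = 12*(-6) = -72)
c(X, x) = -2 + X (c(X, x) = X - 2 = -2 + X)
(190/(-411) + (Y - c(0 - 1*3, T)))*(170 + D) = (190/(-411) + (-72 - (-2 + (0 - 1*3))))*(170 + 203) = (190*(-1/411) + (-72 - (-2 + (0 - 3))))*373 = (-190/411 + (-72 - (-2 - 3)))*373 = (-190/411 + (-72 - 1*(-5)))*373 = (-190/411 + (-72 + 5))*373 = (-190/411 - 67)*373 = -27727/411*373 = -10342171/411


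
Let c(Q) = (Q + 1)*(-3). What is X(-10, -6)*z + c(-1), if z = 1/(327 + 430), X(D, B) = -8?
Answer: -8/757 ≈ -0.010568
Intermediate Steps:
c(Q) = -3 - 3*Q (c(Q) = (1 + Q)*(-3) = -3 - 3*Q)
z = 1/757 ≈ 0.0013210
X(-10, -6)*z + c(-1) = -8*1/757 + (-3 - 3*(-1)) = -8/757 + (-3 + 3) = -8/757 + 0 = -8/757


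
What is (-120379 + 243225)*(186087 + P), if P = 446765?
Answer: 77743336792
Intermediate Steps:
(-120379 + 243225)*(186087 + P) = (-120379 + 243225)*(186087 + 446765) = 122846*632852 = 77743336792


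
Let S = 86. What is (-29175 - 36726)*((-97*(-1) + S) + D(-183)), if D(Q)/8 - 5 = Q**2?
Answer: -17670364635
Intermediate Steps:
D(Q) = 40 + 8*Q**2
(-29175 - 36726)*((-97*(-1) + S) + D(-183)) = (-29175 - 36726)*((-97*(-1) + 86) + (40 + 8*(-183)**2)) = -65901*((97 + 86) + (40 + 8*33489)) = -65901*(183 + (40 + 267912)) = -65901*(183 + 267952) = -65901*268135 = -17670364635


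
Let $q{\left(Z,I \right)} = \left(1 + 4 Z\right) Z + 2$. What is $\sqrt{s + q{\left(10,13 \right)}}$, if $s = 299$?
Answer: $3 \sqrt{79} \approx 26.665$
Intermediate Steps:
$q{\left(Z,I \right)} = 2 + Z \left(1 + 4 Z\right)$ ($q{\left(Z,I \right)} = Z \left(1 + 4 Z\right) + 2 = 2 + Z \left(1 + 4 Z\right)$)
$\sqrt{s + q{\left(10,13 \right)}} = \sqrt{299 + \left(2 + 10 + 4 \cdot 10^{2}\right)} = \sqrt{299 + \left(2 + 10 + 4 \cdot 100\right)} = \sqrt{299 + \left(2 + 10 + 400\right)} = \sqrt{299 + 412} = \sqrt{711} = 3 \sqrt{79}$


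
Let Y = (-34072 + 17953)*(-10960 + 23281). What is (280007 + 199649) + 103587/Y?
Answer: 31753578753319/66200733 ≈ 4.7966e+5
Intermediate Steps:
Y = -198602199 (Y = -16119*12321 = -198602199)
(280007 + 199649) + 103587/Y = (280007 + 199649) + 103587/(-198602199) = 479656 + 103587*(-1/198602199) = 479656 - 34529/66200733 = 31753578753319/66200733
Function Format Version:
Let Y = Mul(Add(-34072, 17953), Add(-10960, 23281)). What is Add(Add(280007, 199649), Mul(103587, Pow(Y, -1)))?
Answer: Rational(31753578753319, 66200733) ≈ 4.7966e+5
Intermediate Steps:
Y = -198602199 (Y = Mul(-16119, 12321) = -198602199)
Add(Add(280007, 199649), Mul(103587, Pow(Y, -1))) = Add(Add(280007, 199649), Mul(103587, Pow(-198602199, -1))) = Add(479656, Mul(103587, Rational(-1, 198602199))) = Add(479656, Rational(-34529, 66200733)) = Rational(31753578753319, 66200733)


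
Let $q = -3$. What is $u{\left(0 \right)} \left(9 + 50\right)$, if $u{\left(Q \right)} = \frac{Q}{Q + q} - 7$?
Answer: $-413$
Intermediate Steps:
$u{\left(Q \right)} = -7 + \frac{Q}{-3 + Q}$ ($u{\left(Q \right)} = \frac{Q}{Q - 3} - 7 = \frac{Q}{-3 + Q} - 7 = -7 + \frac{Q}{-3 + Q}$)
$u{\left(0 \right)} \left(9 + 50\right) = \frac{3 \left(7 - 0\right)}{-3 + 0} \left(9 + 50\right) = \frac{3 \left(7 + 0\right)}{-3} \cdot 59 = 3 \left(- \frac{1}{3}\right) 7 \cdot 59 = \left(-7\right) 59 = -413$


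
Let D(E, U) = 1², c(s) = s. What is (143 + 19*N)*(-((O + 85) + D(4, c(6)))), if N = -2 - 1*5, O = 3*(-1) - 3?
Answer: -800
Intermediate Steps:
D(E, U) = 1
O = -6 (O = -3 - 3 = -6)
N = -7 (N = -2 - 5 = -7)
(143 + 19*N)*(-((O + 85) + D(4, c(6)))) = (143 + 19*(-7))*(-((-6 + 85) + 1)) = (143 - 133)*(-(79 + 1)) = 10*(-1*80) = 10*(-80) = -800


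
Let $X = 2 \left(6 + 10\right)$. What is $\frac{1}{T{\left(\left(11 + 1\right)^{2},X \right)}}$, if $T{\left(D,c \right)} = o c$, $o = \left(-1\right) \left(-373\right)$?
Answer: $\frac{1}{11936} \approx 8.378 \cdot 10^{-5}$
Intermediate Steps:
$o = 373$
$X = 32$ ($X = 2 \cdot 16 = 32$)
$T{\left(D,c \right)} = 373 c$
$\frac{1}{T{\left(\left(11 + 1\right)^{2},X \right)}} = \frac{1}{373 \cdot 32} = \frac{1}{11936}$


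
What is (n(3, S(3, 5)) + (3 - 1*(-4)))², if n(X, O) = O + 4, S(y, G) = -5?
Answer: 36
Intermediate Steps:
n(X, O) = 4 + O
(n(3, S(3, 5)) + (3 - 1*(-4)))² = ((4 - 5) + (3 - 1*(-4)))² = (-1 + (3 + 4))² = (-1 + 7)² = 6² = 36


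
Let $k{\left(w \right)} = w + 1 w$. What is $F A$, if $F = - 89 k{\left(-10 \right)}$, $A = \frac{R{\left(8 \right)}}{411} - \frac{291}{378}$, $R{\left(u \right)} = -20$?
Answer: $- \frac{12574810}{8631} \approx -1456.9$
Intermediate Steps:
$k{\left(w \right)} = 2 w$ ($k{\left(w \right)} = w + w = 2 w$)
$A = - \frac{14129}{17262}$ ($A = - \frac{20}{411} - \frac{291}{378} = \left(-20\right) \frac{1}{411} - \frac{97}{126} = - \frac{20}{411} - \frac{97}{126} = - \frac{14129}{17262} \approx -0.8185$)
$F = 1780$ ($F = - 89 \cdot 2 \left(-10\right) = \left(-89\right) \left(-20\right) = 1780$)
$F A = 1780 \left(- \frac{14129}{17262}\right) = - \frac{12574810}{8631}$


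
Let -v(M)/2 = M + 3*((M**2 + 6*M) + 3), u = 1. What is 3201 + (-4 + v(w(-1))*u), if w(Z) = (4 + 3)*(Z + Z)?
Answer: 2535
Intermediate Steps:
w(Z) = 14*Z (w(Z) = 7*(2*Z) = 14*Z)
v(M) = -18 - 38*M - 6*M**2 (v(M) = -2*(M + 3*((M**2 + 6*M) + 3)) = -2*(M + 3*(3 + M**2 + 6*M)) = -2*(M + (9 + 3*M**2 + 18*M)) = -2*(9 + 3*M**2 + 19*M) = -18 - 38*M - 6*M**2)
3201 + (-4 + v(w(-1))*u) = 3201 + (-4 + (-18 - 532*(-1) - 6*(14*(-1))**2)*1) = 3201 + (-4 + (-18 - 38*(-14) - 6*(-14)**2)*1) = 3201 + (-4 + (-18 + 532 - 6*196)*1) = 3201 + (-4 + (-18 + 532 - 1176)*1) = 3201 + (-4 - 662*1) = 3201 + (-4 - 662) = 3201 - 666 = 2535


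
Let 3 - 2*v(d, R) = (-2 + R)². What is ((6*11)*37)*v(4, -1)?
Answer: -7326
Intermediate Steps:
v(d, R) = 3/2 - (-2 + R)²/2
((6*11)*37)*v(4, -1) = ((6*11)*37)*(3/2 - (-2 - 1)²/2) = (66*37)*(3/2 - ½*(-3)²) = 2442*(3/2 - ½*9) = 2442*(3/2 - 9/2) = 2442*(-3) = -7326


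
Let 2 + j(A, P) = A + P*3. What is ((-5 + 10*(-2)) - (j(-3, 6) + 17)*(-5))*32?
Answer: 4000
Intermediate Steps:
j(A, P) = -2 + A + 3*P (j(A, P) = -2 + (A + P*3) = -2 + (A + 3*P) = -2 + A + 3*P)
((-5 + 10*(-2)) - (j(-3, 6) + 17)*(-5))*32 = ((-5 + 10*(-2)) - ((-2 - 3 + 3*6) + 17)*(-5))*32 = ((-5 - 20) - ((-2 - 3 + 18) + 17)*(-5))*32 = (-25 - (13 + 17)*(-5))*32 = (-25 - 30*(-5))*32 = (-25 - 1*(-150))*32 = (-25 + 150)*32 = 125*32 = 4000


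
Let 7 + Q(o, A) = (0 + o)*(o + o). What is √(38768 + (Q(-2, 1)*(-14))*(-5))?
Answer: √38838 ≈ 197.07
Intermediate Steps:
Q(o, A) = -7 + 2*o² (Q(o, A) = -7 + (0 + o)*(o + o) = -7 + o*(2*o) = -7 + 2*o²)
√(38768 + (Q(-2, 1)*(-14))*(-5)) = √(38768 + ((-7 + 2*(-2)²)*(-14))*(-5)) = √(38768 + ((-7 + 2*4)*(-14))*(-5)) = √(38768 + ((-7 + 8)*(-14))*(-5)) = √(38768 + (1*(-14))*(-5)) = √(38768 - 14*(-5)) = √(38768 + 70) = √38838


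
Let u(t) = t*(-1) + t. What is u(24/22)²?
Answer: 0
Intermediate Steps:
u(t) = 0 (u(t) = -t + t = 0)
u(24/22)² = 0² = 0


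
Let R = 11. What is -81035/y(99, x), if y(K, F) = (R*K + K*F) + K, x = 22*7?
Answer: -81035/16434 ≈ -4.9309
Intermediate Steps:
x = 154
y(K, F) = 12*K + F*K (y(K, F) = (11*K + K*F) + K = (11*K + F*K) + K = 12*K + F*K)
-81035/y(99, x) = -81035*1/(99*(12 + 154)) = -81035/(99*166) = -81035/16434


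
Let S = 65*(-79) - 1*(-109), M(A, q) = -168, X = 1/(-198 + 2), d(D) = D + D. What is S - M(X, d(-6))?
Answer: -4858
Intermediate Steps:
d(D) = 2*D
X = -1/196 (X = 1/(-196) = -1/196 ≈ -0.0051020)
S = -5026 (S = -5135 + 109 = -5026)
S - M(X, d(-6)) = -5026 - 1*(-168) = -5026 + 168 = -4858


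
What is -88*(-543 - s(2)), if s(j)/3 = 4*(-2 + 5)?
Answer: 50952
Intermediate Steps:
s(j) = 36 (s(j) = 3*(4*(-2 + 5)) = 3*(4*3) = 3*12 = 36)
-88*(-543 - s(2)) = -88*(-543 - 1*36) = -88*(-543 - 36) = -88*(-579) = 50952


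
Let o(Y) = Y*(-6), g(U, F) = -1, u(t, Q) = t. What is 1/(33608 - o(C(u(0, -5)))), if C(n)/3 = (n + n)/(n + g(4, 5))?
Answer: 1/33608 ≈ 2.9755e-5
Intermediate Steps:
C(n) = 6*n/(-1 + n) (C(n) = 3*((n + n)/(n - 1)) = 3*((2*n)/(-1 + n)) = 3*(2*n/(-1 + n)) = 6*n/(-1 + n))
o(Y) = -6*Y
1/(33608 - o(C(u(0, -5)))) = 1/(33608 - (-6)*6*0/(-1 + 0)) = 1/(33608 - (-6)*6*0/(-1)) = 1/(33608 - (-6)*6*0*(-1)) = 1/(33608 - (-6)*0) = 1/(33608 - 1*0) = 1/(33608 + 0) = 1/33608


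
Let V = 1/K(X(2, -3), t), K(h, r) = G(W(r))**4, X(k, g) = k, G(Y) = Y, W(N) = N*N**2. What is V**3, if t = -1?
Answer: 1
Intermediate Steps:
W(N) = N**3
K(h, r) = r**12 (K(h, r) = (r**3)**4 = r**12)
V = 1 (V = 1/((-1)**12) = 1/1 = 1)
V**3 = 1**3 = 1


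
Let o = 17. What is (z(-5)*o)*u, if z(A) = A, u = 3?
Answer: -255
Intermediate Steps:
(z(-5)*o)*u = -5*17*3 = -85*3 = -255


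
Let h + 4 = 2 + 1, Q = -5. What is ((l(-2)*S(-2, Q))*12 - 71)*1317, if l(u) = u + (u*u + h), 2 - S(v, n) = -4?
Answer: 1317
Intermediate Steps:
h = -1 (h = -4 + (2 + 1) = -4 + 3 = -1)
S(v, n) = 6 (S(v, n) = 2 - 1*(-4) = 2 + 4 = 6)
l(u) = -1 + u + u² (l(u) = u + (u*u - 1) = u + (u² - 1) = u + (-1 + u²) = -1 + u + u²)
((l(-2)*S(-2, Q))*12 - 71)*1317 = (((-1 - 2 + (-2)²)*6)*12 - 71)*1317 = (((-1 - 2 + 4)*6)*12 - 71)*1317 = ((1*6)*12 - 71)*1317 = (6*12 - 71)*1317 = (72 - 71)*1317 = 1*1317 = 1317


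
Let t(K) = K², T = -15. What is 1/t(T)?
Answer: 1/225 ≈ 0.0044444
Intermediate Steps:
1/t(T) = 1/((-15)²) = 1/225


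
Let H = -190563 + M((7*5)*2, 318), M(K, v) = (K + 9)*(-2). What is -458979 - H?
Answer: -268258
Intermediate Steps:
M(K, v) = -18 - 2*K (M(K, v) = (9 + K)*(-2) = -18 - 2*K)
H = -190721 (H = -190563 + (-18 - 2*7*5*2) = -190563 + (-18 - 70*2) = -190563 + (-18 - 2*70) = -190563 + (-18 - 140) = -190563 - 158 = -190721)
-458979 - H = -458979 - 1*(-190721) = -458979 + 190721 = -268258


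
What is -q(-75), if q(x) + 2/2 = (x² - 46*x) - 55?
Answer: -9019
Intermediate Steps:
q(x) = -56 + x² - 46*x (q(x) = -1 + ((x² - 46*x) - 55) = -1 + (-55 + x² - 46*x) = -56 + x² - 46*x)
-q(-75) = -(-56 + (-75)² - 46*(-75)) = -(-56 + 5625 + 3450) = -1*9019 = -9019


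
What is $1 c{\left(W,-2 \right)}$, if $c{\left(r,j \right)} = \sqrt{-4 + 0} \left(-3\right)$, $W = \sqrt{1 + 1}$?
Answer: $- 6 i \approx - 6.0 i$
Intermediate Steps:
$W = \sqrt{2} \approx 1.4142$
$c{\left(r,j \right)} = - 6 i$ ($c{\left(r,j \right)} = \sqrt{-4} \left(-3\right) = 2 i \left(-3\right) = - 6 i$)
$1 c{\left(W,-2 \right)} = 1 \left(- 6 i\right) = - 6 i$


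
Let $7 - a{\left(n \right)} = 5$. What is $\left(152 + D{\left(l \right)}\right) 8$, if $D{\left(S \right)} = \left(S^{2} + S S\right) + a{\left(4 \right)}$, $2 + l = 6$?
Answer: $1488$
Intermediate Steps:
$a{\left(n \right)} = 2$ ($a{\left(n \right)} = 7 - 5 = 2$)
$l = 4$ ($l = -2 + 6 = 4$)
$D{\left(S \right)} = 2 + 2 S^{2}$ ($D{\left(S \right)} = \left(S^{2} + S S\right) + 2 = \left(S^{2} + S^{2}\right) + 2 = 2 S^{2} + 2 = 2 + 2 S^{2}$)
$\left(152 + D{\left(l \right)}\right) 8 = \left(152 + \left(2 + 2 \cdot 4^{2}\right)\right) 8 = \left(152 + \left(2 + 2 \cdot 16\right)\right) 8 = \left(152 + \left(2 + 32\right)\right) 8 = \left(152 + 34\right) 8 = 186 \cdot 8 = 1488$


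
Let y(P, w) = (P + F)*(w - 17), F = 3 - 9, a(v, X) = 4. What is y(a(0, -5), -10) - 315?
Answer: -261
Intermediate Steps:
F = -6
y(P, w) = (-17 + w)*(-6 + P) (y(P, w) = (P - 6)*(w - 17) = (-6 + P)*(-17 + w) = (-17 + w)*(-6 + P))
y(a(0, -5), -10) - 315 = (102 - 17*4 - 6*(-10) + 4*(-10)) - 315 = (102 - 68 + 60 - 40) - 315 = 54 - 315 = -261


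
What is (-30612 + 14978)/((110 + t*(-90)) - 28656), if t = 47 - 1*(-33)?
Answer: 7817/17873 ≈ 0.43736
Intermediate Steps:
t = 80 (t = 47 + 33 = 80)
(-30612 + 14978)/((110 + t*(-90)) - 28656) = (-30612 + 14978)/((110 + 80*(-90)) - 28656) = -15634/((110 - 7200) - 28656) = -15634/(-7090 - 28656) = -15634/(-35746) = -15634*(-1/35746) = 7817/17873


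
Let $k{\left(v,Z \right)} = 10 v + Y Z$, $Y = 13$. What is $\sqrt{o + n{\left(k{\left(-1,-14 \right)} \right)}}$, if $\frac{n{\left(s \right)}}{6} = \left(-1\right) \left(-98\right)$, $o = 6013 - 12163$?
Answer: $3 i \sqrt{618} \approx 74.579 i$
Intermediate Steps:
$o = -6150$ ($o = 6013 - 12163 = -6150$)
$k{\left(v,Z \right)} = 10 v + 13 Z$
$n{\left(s \right)} = 588$ ($n{\left(s \right)} = 6 \left(\left(-1\right) \left(-98\right)\right) = 6 \cdot 98 = 588$)
$\sqrt{o + n{\left(k{\left(-1,-14 \right)} \right)}} = \sqrt{-6150 + 588} = \sqrt{-5562} = 3 i \sqrt{618}$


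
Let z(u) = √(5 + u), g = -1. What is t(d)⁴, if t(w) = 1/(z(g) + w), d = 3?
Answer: 1/625 ≈ 0.0016000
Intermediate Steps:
t(w) = 1/(2 + w) (t(w) = 1/(√(5 - 1) + w) = 1/(√4 + w) = 1/(2 + w))
t(d)⁴ = (1/(2 + 3))⁴ = (1/5)⁴ = (⅕)⁴ = 1/625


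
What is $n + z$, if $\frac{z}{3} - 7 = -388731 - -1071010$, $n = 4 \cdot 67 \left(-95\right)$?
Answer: $2021398$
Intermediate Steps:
$n = -25460$ ($n = 268 \left(-95\right) = -25460$)
$z = 2046858$ ($z = 21 + 3 \left(-388731 - -1071010\right) = 21 + 3 \left(-388731 + 1071010\right) = 21 + 3 \cdot 682279 = 21 + 2046837 = 2046858$)
$n + z = -25460 + 2046858 = 2021398$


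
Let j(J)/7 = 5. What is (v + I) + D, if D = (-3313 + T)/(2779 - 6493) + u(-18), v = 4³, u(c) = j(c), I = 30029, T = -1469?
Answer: 18650029/619 ≈ 30129.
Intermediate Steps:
j(J) = 35 (j(J) = 7*5 = 35)
u(c) = 35
v = 64
D = 22462/619 (D = (-3313 - 1469)/(2779 - 6493) + 35 = -4782/(-3714) + 35 = -4782*(-1/3714) + 35 = 797/619 + 35 = 22462/619 ≈ 36.288)
(v + I) + D = (64 + 30029) + 22462/619 = 30093 + 22462/619 = 18650029/619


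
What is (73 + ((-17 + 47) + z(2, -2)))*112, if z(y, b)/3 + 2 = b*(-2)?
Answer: 12208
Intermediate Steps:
z(y, b) = -6 - 6*b (z(y, b) = -6 + 3*(b*(-2)) = -6 + 3*(-2*b) = -6 - 6*b)
(73 + ((-17 + 47) + z(2, -2)))*112 = (73 + ((-17 + 47) + (-6 - 6*(-2))))*112 = (73 + (30 + (-6 + 12)))*112 = (73 + (30 + 6))*112 = (73 + 36)*112 = 109*112 = 12208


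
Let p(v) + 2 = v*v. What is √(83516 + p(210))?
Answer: √127614 ≈ 357.23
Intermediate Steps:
p(v) = -2 + v² (p(v) = -2 + v*v = -2 + v²)
√(83516 + p(210)) = √(83516 + (-2 + 210²)) = √(83516 + (-2 + 44100)) = √(83516 + 44098) = √127614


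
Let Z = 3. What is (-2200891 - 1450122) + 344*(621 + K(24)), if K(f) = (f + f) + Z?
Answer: -3419845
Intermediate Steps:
K(f) = 3 + 2*f (K(f) = (f + f) + 3 = 2*f + 3 = 3 + 2*f)
(-2200891 - 1450122) + 344*(621 + K(24)) = (-2200891 - 1450122) + 344*(621 + (3 + 2*24)) = -3651013 + 344*(621 + (3 + 48)) = -3651013 + 344*(621 + 51) = -3651013 + 344*672 = -3651013 + 231168 = -3419845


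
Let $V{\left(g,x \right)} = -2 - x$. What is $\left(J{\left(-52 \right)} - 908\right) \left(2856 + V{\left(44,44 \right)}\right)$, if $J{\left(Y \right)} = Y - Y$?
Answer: $-2551480$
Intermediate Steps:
$J{\left(Y \right)} = 0$
$\left(J{\left(-52 \right)} - 908\right) \left(2856 + V{\left(44,44 \right)}\right) = \left(0 - 908\right) \left(2856 - 46\right) = - 908 \left(2856 - 46\right) = \left(-908\right) 2810 = -2551480$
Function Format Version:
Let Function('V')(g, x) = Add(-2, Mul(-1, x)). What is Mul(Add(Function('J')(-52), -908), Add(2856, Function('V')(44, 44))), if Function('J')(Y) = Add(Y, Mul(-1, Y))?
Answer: -2551480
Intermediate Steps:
Function('J')(Y) = 0
Mul(Add(Function('J')(-52), -908), Add(2856, Function('V')(44, 44))) = Mul(Add(0, -908), Add(2856, Add(-2, Mul(-1, 44)))) = Mul(-908, Add(2856, Add(-2, -44))) = Mul(-908, Add(2856, -46)) = Mul(-908, 2810) = -2551480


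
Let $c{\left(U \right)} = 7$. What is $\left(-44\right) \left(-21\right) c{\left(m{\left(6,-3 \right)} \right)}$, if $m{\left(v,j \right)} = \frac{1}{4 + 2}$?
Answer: $6468$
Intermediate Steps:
$m{\left(v,j \right)} = \frac{1}{6}$
$\left(-44\right) \left(-21\right) c{\left(m{\left(6,-3 \right)} \right)} = \left(-44\right) \left(-21\right) 7 = 924 \cdot 7 = 6468$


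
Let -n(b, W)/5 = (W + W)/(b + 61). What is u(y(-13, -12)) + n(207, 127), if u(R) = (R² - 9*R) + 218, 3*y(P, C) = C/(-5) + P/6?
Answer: 115360243/542700 ≈ 212.57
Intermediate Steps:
n(b, W) = -10*W/(61 + b) (n(b, W) = -5*(W + W)/(b + 61) = -5*2*W/(61 + b) = -10*W/(61 + b))
y(P, C) = -C/15 + P/18 (y(P, C) = (C/(-5) + P/6)/3 = (C*(-⅕) + P*(⅙))/3 = (-C/5 + P/6)/3 = -C/15 + P/18)
u(R) = 218 + R² - 9*R
u(y(-13, -12)) + n(207, 127) = (218 + (-1/15*(-12) + (1/18)*(-13))² - 9*(-1/15*(-12) + (1/18)*(-13))) - 10*127/(61 + 207) = (218 + (⅘ - 13/18)² - 9*(⅘ - 13/18)) - 10*127/268 = (218 + (7/90)² - 9*7/90) - 10*127*1/268 = (218 + 49/8100 - 7/10) - 635/134 = 1760179/8100 - 635/134 = 115360243/542700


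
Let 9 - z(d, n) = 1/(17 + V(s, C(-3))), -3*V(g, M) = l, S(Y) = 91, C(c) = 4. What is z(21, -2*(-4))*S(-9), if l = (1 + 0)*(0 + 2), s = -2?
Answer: 5694/7 ≈ 813.43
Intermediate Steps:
l = 2 (l = 1*2 = 2)
V(g, M) = -⅔ (V(g, M) = -⅓*2 = -⅔)
z(d, n) = 438/49 (z(d, n) = 9 - 1/(17 - ⅔) = 9 - 1/49/3 = 9 - 1*3/49 = 9 - 3/49 = 438/49)
z(21, -2*(-4))*S(-9) = (438/49)*91 = 5694/7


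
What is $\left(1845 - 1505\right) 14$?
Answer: $4760$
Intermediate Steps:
$\left(1845 - 1505\right) 14 = 340 \cdot 14 = 4760$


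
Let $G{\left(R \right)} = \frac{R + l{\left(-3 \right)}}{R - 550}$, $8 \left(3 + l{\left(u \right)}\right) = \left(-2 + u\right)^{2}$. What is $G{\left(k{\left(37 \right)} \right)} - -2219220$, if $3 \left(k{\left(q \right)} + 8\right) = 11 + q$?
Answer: $\frac{9622537855}{4336} \approx 2.2192 \cdot 10^{6}$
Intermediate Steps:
$l{\left(u \right)} = -3 + \frac{\left(-2 + u\right)^{2}}{8}$
$k{\left(q \right)} = - \frac{13}{3} + \frac{q}{3}$ ($k{\left(q \right)} = -8 + \frac{11 + q}{3} = -8 + \left(\frac{11}{3} + \frac{q}{3}\right) = - \frac{13}{3} + \frac{q}{3}$)
$G{\left(R \right)} = \frac{\frac{1}{8} + R}{-550 + R}$ ($G{\left(R \right)} = \frac{R - \left(3 - \frac{\left(-2 - 3\right)^{2}}{8}\right)}{R - 550} = \frac{R - \left(3 - \frac{\left(-5\right)^{2}}{8}\right)}{-550 + R} = \frac{R + \left(-3 + \frac{1}{8} \cdot 25\right)}{-550 + R} = \frac{R + \left(-3 + \frac{25}{8}\right)}{-550 + R} = \frac{R + \frac{1}{8}}{-550 + R} = \frac{\frac{1}{8} + R}{-550 + R}$)
$G{\left(k{\left(37 \right)} \right)} - -2219220 = \frac{\frac{1}{8} + \left(- \frac{13}{3} + \frac{1}{3} \cdot 37\right)}{-550 + \left(- \frac{13}{3} + \frac{1}{3} \cdot 37\right)} - -2219220 = \frac{\frac{1}{8} + \left(- \frac{13}{3} + \frac{37}{3}\right)}{-550 + \left(- \frac{13}{3} + \frac{37}{3}\right)} + 2219220 = \frac{\frac{1}{8} + 8}{-550 + 8} + 2219220 = \frac{1}{-542} \cdot \frac{65}{8} + 2219220 = \left(- \frac{1}{542}\right) \frac{65}{8} + 2219220 = - \frac{65}{4336} + 2219220 = \frac{9622537855}{4336}$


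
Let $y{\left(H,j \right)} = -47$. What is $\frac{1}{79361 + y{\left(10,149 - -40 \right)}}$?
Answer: $\frac{1}{79314} \approx 1.2608 \cdot 10^{-5}$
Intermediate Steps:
$\frac{1}{79361 + y{\left(10,149 - -40 \right)}} = \frac{1}{79361 - 47} = \frac{1}{79314}$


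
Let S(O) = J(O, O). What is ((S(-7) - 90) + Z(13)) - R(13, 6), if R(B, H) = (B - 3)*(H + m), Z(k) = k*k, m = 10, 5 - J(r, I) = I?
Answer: -69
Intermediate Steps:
J(r, I) = 5 - I
S(O) = 5 - O
Z(k) = k**2
R(B, H) = (-3 + B)*(10 + H) (R(B, H) = (B - 3)*(H + 10) = (-3 + B)*(10 + H))
((S(-7) - 90) + Z(13)) - R(13, 6) = (((5 - 1*(-7)) - 90) + 13**2) - (-30 - 3*6 + 10*13 + 13*6) = (((5 + 7) - 90) + 169) - (-30 - 18 + 130 + 78) = ((12 - 90) + 169) - 1*160 = (-78 + 169) - 160 = 91 - 160 = -69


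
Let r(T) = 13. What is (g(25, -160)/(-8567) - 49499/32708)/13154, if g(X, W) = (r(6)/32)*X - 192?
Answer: -257298577/2268230720704 ≈ -0.00011344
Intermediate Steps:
g(X, W) = -192 + 13*X/32 (g(X, W) = (13/32)*X - 192 = (13*(1/32))*X - 192 = 13*X/32 - 192 = -192 + 13*X/32)
(g(25, -160)/(-8567) - 49499/32708)/13154 = ((-192 + (13/32)*25)/(-8567) - 49499/32708)/13154 = ((-192 + 325/32)*(-1/8567) - 49499*1/32708)*(1/13154) = (-5819/32*(-1/8567) - 49499/32708)*(1/13154) = (5819/274144 - 49499/32708)*(1/13154) = -257298577/172436576*1/13154 = -257298577/2268230720704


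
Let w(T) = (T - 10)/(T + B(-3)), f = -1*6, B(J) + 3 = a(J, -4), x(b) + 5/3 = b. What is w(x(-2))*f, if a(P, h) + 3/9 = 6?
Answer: -82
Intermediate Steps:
a(P, h) = 17/3 (a(P, h) = -⅓ + 6 = 17/3)
x(b) = -5/3 + b
B(J) = 8/3 (B(J) = -3 + 17/3 = 8/3)
f = -6
w(T) = (-10 + T)/(8/3 + T) (w(T) = (T - 10)/(T + 8/3) = (-10 + T)/(8/3 + T))
w(x(-2))*f = (3*(-10 + (-5/3 - 2))/(8 + 3*(-5/3 - 2)))*(-6) = (3*(-10 - 11/3)/(8 + 3*(-11/3)))*(-6) = (3*(-41/3)/(8 - 11))*(-6) = (3*(-41/3)/(-3))*(-6) = (3*(-⅓)*(-41/3))*(-6) = (41/3)*(-6) = -82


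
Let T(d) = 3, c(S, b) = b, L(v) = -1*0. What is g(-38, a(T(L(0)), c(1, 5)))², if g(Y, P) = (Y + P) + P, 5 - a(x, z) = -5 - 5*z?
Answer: 1024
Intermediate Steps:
L(v) = 0
a(x, z) = 10 + 5*z (a(x, z) = 5 - (-5 - 5*z) = 5 + (5 + 5*z) = 10 + 5*z)
g(Y, P) = Y + 2*P (g(Y, P) = (P + Y) + P = Y + 2*P)
g(-38, a(T(L(0)), c(1, 5)))² = (-38 + 2*(10 + 5*5))² = (-38 + 2*(10 + 25))² = (-38 + 2*35)² = (-38 + 70)² = 32² = 1024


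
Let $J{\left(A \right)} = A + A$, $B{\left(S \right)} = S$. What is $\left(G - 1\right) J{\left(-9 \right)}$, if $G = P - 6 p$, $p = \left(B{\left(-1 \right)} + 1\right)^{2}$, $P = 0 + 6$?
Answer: $-90$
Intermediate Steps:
$P = 6$
$p = 0$ ($p = \left(-1 + 1\right)^{2} = 0^{2} = 0$)
$G = 6$ ($G = 6 - 0 = 6 + 0 = 6$)
$J{\left(A \right)} = 2 A$
$\left(G - 1\right) J{\left(-9 \right)} = \left(6 - 1\right) 2 \left(-9\right) = 5 \left(-18\right) = -90$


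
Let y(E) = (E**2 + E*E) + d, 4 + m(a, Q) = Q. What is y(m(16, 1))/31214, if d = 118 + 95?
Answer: 231/31214 ≈ 0.0074005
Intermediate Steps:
d = 213
m(a, Q) = -4 + Q
y(E) = 213 + 2*E**2 (y(E) = (E**2 + E*E) + 213 = (E**2 + E**2) + 213 = 2*E**2 + 213 = 213 + 2*E**2)
y(m(16, 1))/31214 = (213 + 2*(-4 + 1)**2)/31214 = (213 + 2*(-3)**2)*(1/31214) = (213 + 2*9)*(1/31214) = (213 + 18)*(1/31214) = 231*(1/31214) = 231/31214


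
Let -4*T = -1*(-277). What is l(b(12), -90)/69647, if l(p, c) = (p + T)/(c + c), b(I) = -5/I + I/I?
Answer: 103/18804690 ≈ 5.4774e-6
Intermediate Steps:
T = -277/4 (T = -(-1)*(-277)/4 = -¼*277 = -277/4 ≈ -69.250)
b(I) = 1 - 5/I (b(I) = -5/I + 1 = 1 - 5/I)
l(p, c) = (-277/4 + p)/(2*c) (l(p, c) = (p - 277/4)/(c + c) = (-277/4 + p)/((2*c)) = (-277/4 + p)*(1/(2*c)) = (-277/4 + p)/(2*c))
l(b(12), -90)/69647 = ((⅛)*(-277 + 4*((-5 + 12)/12))/(-90))/69647 = ((⅛)*(-1/90)*(-277 + 4*((1/12)*7)))*(1/69647) = ((⅛)*(-1/90)*(-277 + 4*(7/12)))*(1/69647) = ((⅛)*(-1/90)*(-277 + 7/3))*(1/69647) = ((⅛)*(-1/90)*(-824/3))*(1/69647) = (103/270)*(1/69647) = 103/18804690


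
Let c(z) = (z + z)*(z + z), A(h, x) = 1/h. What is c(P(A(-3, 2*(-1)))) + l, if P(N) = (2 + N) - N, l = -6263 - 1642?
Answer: -7889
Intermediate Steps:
l = -7905
P(N) = 2
c(z) = 4*z² (c(z) = (2*z)*(2*z) = 4*z²)
c(P(A(-3, 2*(-1)))) + l = 4*2² - 7905 = 4*4 - 7905 = 16 - 7905 = -7889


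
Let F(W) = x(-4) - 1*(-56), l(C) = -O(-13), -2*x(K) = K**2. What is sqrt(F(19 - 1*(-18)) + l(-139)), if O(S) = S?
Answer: sqrt(61) ≈ 7.8102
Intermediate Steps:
x(K) = -K**2/2
l(C) = 13 (l(C) = -1*(-13) = 13)
F(W) = 48 (F(W) = -1/2*(-4)**2 - 1*(-56) = -1/2*16 + 56 = -8 + 56 = 48)
sqrt(F(19 - 1*(-18)) + l(-139)) = sqrt(48 + 13) = sqrt(61)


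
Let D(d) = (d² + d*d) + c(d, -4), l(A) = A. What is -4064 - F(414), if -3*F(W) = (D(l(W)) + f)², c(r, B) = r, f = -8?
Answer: 117784855012/3 ≈ 3.9262e+10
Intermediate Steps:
D(d) = d + 2*d² (D(d) = (d² + d*d) + d = (d² + d²) + d = 2*d² + d = d + 2*d²)
F(W) = -(-8 + W*(1 + 2*W))²/3 (F(W) = -(W*(1 + 2*W) - 8)²/3 = -(-8 + W*(1 + 2*W))²/3)
-4064 - F(414) = -4064 - (-1)*(-8 + 414 + 2*414²)²/3 = -4064 - (-1)*(-8 + 414 + 2*171396)²/3 = -4064 - (-1)*(-8 + 414 + 342792)²/3 = -4064 - (-1)*343198²/3 = -4064 - (-1)*117784867204/3 = -4064 - 1*(-117784867204/3) = -4064 + 117784867204/3 = 117784855012/3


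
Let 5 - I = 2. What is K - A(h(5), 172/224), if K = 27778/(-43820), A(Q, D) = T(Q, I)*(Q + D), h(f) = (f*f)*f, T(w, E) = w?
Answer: -196834633/12520 ≈ -15722.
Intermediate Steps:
I = 3 (I = 5 - 1*2 = 5 - 2 = 3)
h(f) = f³ (h(f) = f²*f = f³)
A(Q, D) = Q*(D + Q) (A(Q, D) = Q*(Q + D) = Q*(D + Q))
K = -13889/21910 (K = 27778*(-1/43820) = -13889/21910 ≈ -0.63391)
K - A(h(5), 172/224) = -13889/21910 - 5³*(172/224 + 5³) = -13889/21910 - 125*(172*(1/224) + 125) = -13889/21910 - 125*(43/56 + 125) = -13889/21910 - 125*7043/56 = -13889/21910 - 1*880375/56 = -13889/21910 - 880375/56 = -196834633/12520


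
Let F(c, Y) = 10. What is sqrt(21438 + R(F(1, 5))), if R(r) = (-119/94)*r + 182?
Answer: sqrt(47730615)/47 ≈ 146.99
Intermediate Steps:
R(r) = 182 - 119*r/94 (R(r) = (-119*1/94)*r + 182 = -119*r/94 + 182 = 182 - 119*r/94)
sqrt(21438 + R(F(1, 5))) = sqrt(21438 + (182 - 119/94*10)) = sqrt(21438 + (182 - 595/47)) = sqrt(21438 + 7959/47) = sqrt(1015545/47) = sqrt(47730615)/47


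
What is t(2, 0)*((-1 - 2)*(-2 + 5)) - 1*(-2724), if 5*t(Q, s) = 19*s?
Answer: 2724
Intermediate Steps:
t(Q, s) = 19*s/5 (t(Q, s) = (19*s)/5 = 19*s/5)
t(2, 0)*((-1 - 2)*(-2 + 5)) - 1*(-2724) = ((19/5)*0)*((-1 - 2)*(-2 + 5)) - 1*(-2724) = 0*(-3*3) + 2724 = 0*(-9) + 2724 = 0 + 2724 = 2724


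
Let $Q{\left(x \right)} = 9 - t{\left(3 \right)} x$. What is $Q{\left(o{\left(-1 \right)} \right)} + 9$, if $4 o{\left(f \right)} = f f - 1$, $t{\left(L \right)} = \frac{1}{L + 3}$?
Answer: $18$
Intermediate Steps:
$t{\left(L \right)} = \frac{1}{3 + L}$
$o{\left(f \right)} = - \frac{1}{4} + \frac{f^{2}}{4}$ ($o{\left(f \right)} = \frac{f f - 1}{4} = \frac{f^{2} - 1}{4} = \frac{-1 + f^{2}}{4} = - \frac{1}{4} + \frac{f^{2}}{4}$)
$Q{\left(x \right)} = 9 - \frac{x}{6}$ ($Q{\left(x \right)} = 9 - \frac{x}{3 + 3} = 9 - \frac{x}{6}$)
$Q{\left(o{\left(-1 \right)} \right)} + 9 = \left(9 - \frac{- \frac{1}{4} + \frac{\left(-1\right)^{2}}{4}}{6}\right) + 9 = \left(9 - \frac{- \frac{1}{4} + \frac{1}{4} \cdot 1}{6}\right) + 9 = \left(9 - \frac{- \frac{1}{4} + \frac{1}{4}}{6}\right) + 9 = \left(9 - 0\right) + 9 = \left(9 + 0\right) + 9 = 9 + 9 = 18$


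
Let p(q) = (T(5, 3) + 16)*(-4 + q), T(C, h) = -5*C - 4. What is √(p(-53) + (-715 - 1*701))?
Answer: 15*I*√3 ≈ 25.981*I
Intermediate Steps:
T(C, h) = -4 - 5*C
p(q) = 52 - 13*q (p(q) = ((-4 - 5*5) + 16)*(-4 + q) = ((-4 - 25) + 16)*(-4 + q) = (-29 + 16)*(-4 + q) = -13*(-4 + q) = 52 - 13*q)
√(p(-53) + (-715 - 1*701)) = √((52 - 13*(-53)) + (-715 - 1*701)) = √((52 + 689) + (-715 - 701)) = √(741 - 1416) = √(-675) = 15*I*√3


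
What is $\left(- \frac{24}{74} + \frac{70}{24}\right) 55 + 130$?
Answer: $\frac{121025}{444} \approx 272.58$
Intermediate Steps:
$\left(- \frac{24}{74} + \frac{70}{24}\right) 55 + 130 = \left(\left(-24\right) \frac{1}{74} + 70 \cdot \frac{1}{24}\right) 55 + 130 = \left(- \frac{12}{37} + \frac{35}{12}\right) 55 + 130 = \frac{1151}{444} \cdot 55 + 130 = \frac{63305}{444} + 130 = \frac{121025}{444}$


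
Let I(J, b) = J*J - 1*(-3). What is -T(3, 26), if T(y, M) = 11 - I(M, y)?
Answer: 668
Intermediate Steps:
I(J, b) = 3 + J**2 (I(J, b) = J**2 + 3 = 3 + J**2)
T(y, M) = 8 - M**2 (T(y, M) = 11 - (3 + M**2) = 11 + (-3 - M**2) = 8 - M**2)
-T(3, 26) = -(8 - 1*26**2) = -(8 - 1*676) = -(8 - 676) = -1*(-668) = 668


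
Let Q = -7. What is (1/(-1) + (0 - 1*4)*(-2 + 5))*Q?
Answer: 91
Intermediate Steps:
(1/(-1) + (0 - 1*4)*(-2 + 5))*Q = (1/(-1) + (0 - 1*4)*(-2 + 5))*(-7) = (-1 + (0 - 4)*3)*(-7) = (-1 - 4*3)*(-7) = (-1 - 12)*(-7) = -13*(-7) = 91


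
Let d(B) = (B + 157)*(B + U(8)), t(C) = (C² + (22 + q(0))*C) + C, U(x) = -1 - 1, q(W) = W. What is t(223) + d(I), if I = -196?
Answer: 62580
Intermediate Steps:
U(x) = -2
t(C) = C² + 23*C (t(C) = (C² + (22 + 0)*C) + C = (C² + 22*C) + C = C² + 23*C)
d(B) = (-2 + B)*(157 + B) (d(B) = (B + 157)*(B - 2) = (157 + B)*(-2 + B) = (-2 + B)*(157 + B))
t(223) + d(I) = 223*(23 + 223) + (-314 + (-196)² + 155*(-196)) = 223*246 + (-314 + 38416 - 30380) = 54858 + 7722 = 62580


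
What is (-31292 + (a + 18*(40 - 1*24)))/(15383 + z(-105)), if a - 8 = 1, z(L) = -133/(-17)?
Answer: -526915/261644 ≈ -2.0139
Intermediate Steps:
z(L) = 133/17 (z(L) = -133*(-1/17) = 133/17)
a = 9 (a = 8 + 1 = 9)
(-31292 + (a + 18*(40 - 1*24)))/(15383 + z(-105)) = (-31292 + (9 + 18*(40 - 1*24)))/(15383 + 133/17) = (-31292 + (9 + 18*(40 - 24)))/(261644/17) = (-31292 + (9 + 18*16))*(17/261644) = (-31292 + (9 + 288))*(17/261644) = (-31292 + 297)*(17/261644) = -30995*17/261644 = -526915/261644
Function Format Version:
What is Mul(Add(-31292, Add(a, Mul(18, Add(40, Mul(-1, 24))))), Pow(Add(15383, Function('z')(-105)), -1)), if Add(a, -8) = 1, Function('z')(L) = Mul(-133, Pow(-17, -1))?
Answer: Rational(-526915, 261644) ≈ -2.0139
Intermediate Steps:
Function('z')(L) = Rational(133, 17) (Function('z')(L) = Mul(-133, Rational(-1, 17)) = Rational(133, 17))
a = 9 (a = Add(8, 1) = 9)
Mul(Add(-31292, Add(a, Mul(18, Add(40, Mul(-1, 24))))), Pow(Add(15383, Function('z')(-105)), -1)) = Mul(Add(-31292, Add(9, Mul(18, Add(40, Mul(-1, 24))))), Pow(Add(15383, Rational(133, 17)), -1)) = Mul(Add(-31292, Add(9, Mul(18, Add(40, -24)))), Pow(Rational(261644, 17), -1)) = Mul(Add(-31292, Add(9, Mul(18, 16))), Rational(17, 261644)) = Mul(Add(-31292, Add(9, 288)), Rational(17, 261644)) = Mul(Add(-31292, 297), Rational(17, 261644)) = Mul(-30995, Rational(17, 261644)) = Rational(-526915, 261644)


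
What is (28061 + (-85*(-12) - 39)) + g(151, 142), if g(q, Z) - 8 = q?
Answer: 29201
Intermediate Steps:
g(q, Z) = 8 + q
(28061 + (-85*(-12) - 39)) + g(151, 142) = (28061 + (-85*(-12) - 39)) + (8 + 151) = (28061 + (1020 - 39)) + 159 = (28061 + 981) + 159 = 29042 + 159 = 29201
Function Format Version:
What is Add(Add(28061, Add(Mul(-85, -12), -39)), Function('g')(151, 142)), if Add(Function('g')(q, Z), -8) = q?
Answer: 29201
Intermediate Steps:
Function('g')(q, Z) = Add(8, q)
Add(Add(28061, Add(Mul(-85, -12), -39)), Function('g')(151, 142)) = Add(Add(28061, Add(Mul(-85, -12), -39)), Add(8, 151)) = Add(Add(28061, Add(1020, -39)), 159) = Add(Add(28061, 981), 159) = Add(29042, 159) = 29201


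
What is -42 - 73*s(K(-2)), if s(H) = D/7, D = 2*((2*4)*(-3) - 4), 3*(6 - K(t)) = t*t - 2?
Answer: 542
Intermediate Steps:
K(t) = 20/3 - t²/3 (K(t) = 6 - (t*t - 2)/3 = 6 - (t² - 2)/3 = 6 - (-2 + t²)/3 = 6 + (⅔ - t²/3) = 20/3 - t²/3)
D = -56 (D = 2*(8*(-3) - 4) = 2*(-24 - 4) = 2*(-28) = -56)
s(H) = -8 (s(H) = -56/7 = -56*⅐ = -8)
-42 - 73*s(K(-2)) = -42 - 73*(-8) = -42 + 584 = 542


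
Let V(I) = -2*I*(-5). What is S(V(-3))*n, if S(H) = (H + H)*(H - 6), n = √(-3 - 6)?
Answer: 6480*I ≈ 6480.0*I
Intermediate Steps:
V(I) = 10*I
n = 3*I (n = √(-9) = 3*I ≈ 3.0*I)
S(H) = 2*H*(-6 + H) (S(H) = (2*H)*(-6 + H) = 2*H*(-6 + H))
S(V(-3))*n = (2*(10*(-3))*(-6 + 10*(-3)))*(3*I) = (2*(-30)*(-6 - 30))*(3*I) = (2*(-30)*(-36))*(3*I) = 2160*(3*I) = 6480*I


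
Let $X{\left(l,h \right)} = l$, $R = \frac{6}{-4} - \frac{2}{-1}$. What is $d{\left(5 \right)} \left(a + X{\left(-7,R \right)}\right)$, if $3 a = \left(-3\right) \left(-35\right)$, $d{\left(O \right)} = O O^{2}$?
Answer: $3500$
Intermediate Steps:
$R = \frac{1}{2}$ ($R = 6 \left(- \frac{1}{4}\right) - -2 = - \frac{3}{2} + 2 = \frac{1}{2} \approx 0.5$)
$d{\left(O \right)} = O^{3}$
$a = 35$ ($a = \frac{\left(-3\right) \left(-35\right)}{3} = \frac{1}{3} \cdot 105 = 35$)
$d{\left(5 \right)} \left(a + X{\left(-7,R \right)}\right) = 5^{3} \left(35 - 7\right) = 125 \cdot 28 = 3500$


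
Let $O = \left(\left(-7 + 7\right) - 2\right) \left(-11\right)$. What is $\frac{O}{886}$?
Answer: $\frac{11}{443} \approx 0.024831$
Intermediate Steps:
$O = 22$ ($O = \left(0 - 2\right) \left(-11\right) = \left(-2\right) \left(-11\right) = 22$)
$\frac{O}{886} = \frac{22}{886} = 22 \cdot \frac{1}{886} = \frac{11}{443}$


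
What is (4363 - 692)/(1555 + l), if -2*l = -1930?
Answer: 3671/2520 ≈ 1.4567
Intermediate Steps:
l = 965 (l = -1/2*(-1930) = 965)
(4363 - 692)/(1555 + l) = (4363 - 692)/(1555 + 965) = 3671/2520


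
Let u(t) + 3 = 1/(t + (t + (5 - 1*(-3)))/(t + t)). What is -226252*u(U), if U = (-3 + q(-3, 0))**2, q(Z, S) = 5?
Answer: 7013812/11 ≈ 6.3762e+5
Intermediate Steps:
U = 4 (U = (-3 + 5)**2 = 2**2 = 4)
u(t) = -3 + 1/(t + (8 + t)/(2*t)) (u(t) = -3 + 1/(t + (t + (5 - 1*(-3)))/(t + t)) = -3 + 1/(t + (t + (5 + 3))/((2*t))) = -3 + 1/(t + (t + 8)*(1/(2*t))) = -3 + 1/(t + (8 + t)*(1/(2*t))) = -3 + 1/(t + (8 + t)/(2*t)))
-226252*u(U) = -226252*(-24 - 1*4 - 6*4**2)/(8 + 4 + 2*4**2) = -226252*(-24 - 4 - 6*16)/(8 + 4 + 2*16) = -226252*(-24 - 4 - 96)/(8 + 4 + 32) = -226252*(-124)/44 = -56563*(-124)/11 = -226252*(-31/11) = 7013812/11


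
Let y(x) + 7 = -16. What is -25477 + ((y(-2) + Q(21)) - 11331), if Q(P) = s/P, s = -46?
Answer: -773497/21 ≈ -36833.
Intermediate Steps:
y(x) = -23 (y(x) = -7 - 16 = -23)
Q(P) = -46/P
-25477 + ((y(-2) + Q(21)) - 11331) = -25477 + ((-23 - 46/21) - 11331) = -25477 + (-529/21 - 11331) = -25477 - 238480/21 = -773497/21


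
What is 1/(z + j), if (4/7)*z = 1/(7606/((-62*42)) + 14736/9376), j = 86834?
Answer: 1029416/89386973743 ≈ 1.1516e-5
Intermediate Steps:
z = -1335201/1029416 (z = 7/(4*(7606/((-62*42)) + 14736/9376)) = 7/(4*(7606/(-2604) + 14736*(1/9376))) = 7/(4*(7606*(-1/2604) + 921/586)) = 7/(4*(-3803/1302 + 921/586)) = 7/(4*(-257354/190743)) = (7/4)*(-190743/257354) = -1335201/1029416 ≈ -1.2970)
1/(z + j) = 1/(-1335201/1029416 + 86834) = 1/(89386973743/1029416) = 1029416/89386973743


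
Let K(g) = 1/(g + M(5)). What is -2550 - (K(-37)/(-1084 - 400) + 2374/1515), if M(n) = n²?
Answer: -7648781523/2997680 ≈ -2551.6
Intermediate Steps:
K(g) = 1/(25 + g) (K(g) = 1/(g + 5²) = 1/(g + 25) = 1/(25 + g))
-2550 - (K(-37)/(-1084 - 400) + 2374/1515) = -2550 - (1/((25 - 37)*(-1084 - 400)) + 2374/1515) = -2550 - (1/(-12*(-1484)) + 2374*(1/1515)) = -2550 - (-1/12*(-1/1484) + 2374/1515) = -2550 - (1/17808 + 2374/1515) = -2550 - 1*4697523/2997680 = -2550 - 4697523/2997680 = -7648781523/2997680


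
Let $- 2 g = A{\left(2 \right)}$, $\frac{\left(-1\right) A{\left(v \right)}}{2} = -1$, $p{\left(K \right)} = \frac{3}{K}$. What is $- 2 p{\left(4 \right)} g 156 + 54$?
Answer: $288$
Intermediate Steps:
$A{\left(v \right)} = 2$ ($A{\left(v \right)} = \left(-2\right) \left(-1\right) = 2$)
$g = -1$ ($g = \left(- \frac{1}{2}\right) 2 = -1$)
$- 2 p{\left(4 \right)} g 156 + 54 = - 2 \cdot \frac{3}{4} \left(-1\right) 156 + 54 = - 2 \cdot 3 \cdot \frac{1}{4} \left(-1\right) 156 + 54 = \left(-2\right) \frac{3}{4} \left(-1\right) 156 + 54 = \left(- \frac{3}{2}\right) \left(-1\right) 156 + 54 = \frac{3}{2} \cdot 156 + 54 = 234 + 54 = 288$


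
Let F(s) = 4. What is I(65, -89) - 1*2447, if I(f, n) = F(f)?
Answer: -2443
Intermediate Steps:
I(f, n) = 4
I(65, -89) - 1*2447 = 4 - 1*2447 = 4 - 2447 = -2443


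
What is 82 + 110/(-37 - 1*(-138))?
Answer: 8392/101 ≈ 83.089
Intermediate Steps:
82 + 110/(-37 - 1*(-138)) = 82 + 110/(-37 + 138) = 82 + 110/101 = 8392/101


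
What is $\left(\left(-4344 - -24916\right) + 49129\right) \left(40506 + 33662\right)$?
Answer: $5169583768$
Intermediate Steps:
$\left(\left(-4344 - -24916\right) + 49129\right) \left(40506 + 33662\right) = \left(\left(-4344 + 24916\right) + 49129\right) 74168 = \left(20572 + 49129\right) 74168 = 69701 \cdot 74168 = 5169583768$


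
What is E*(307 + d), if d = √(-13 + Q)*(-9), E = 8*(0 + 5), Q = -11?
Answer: 12280 - 720*I*√6 ≈ 12280.0 - 1763.6*I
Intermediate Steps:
E = 40 (E = 8*5 = 40)
d = -18*I*√6 (d = √(-13 - 11)*(-9) = √(-24)*(-9) = (2*I*√6)*(-9) = -18*I*√6 ≈ -44.091*I)
E*(307 + d) = 40*(307 - 18*I*√6) = 12280 - 720*I*√6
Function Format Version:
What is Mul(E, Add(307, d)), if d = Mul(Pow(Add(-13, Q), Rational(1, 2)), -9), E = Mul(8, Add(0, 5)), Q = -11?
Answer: Add(12280, Mul(-720, I, Pow(6, Rational(1, 2)))) ≈ Add(12280., Mul(-1763.6, I))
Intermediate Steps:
E = 40 (E = Mul(8, 5) = 40)
d = Mul(-18, I, Pow(6, Rational(1, 2))) (d = Mul(Pow(Add(-13, -11), Rational(1, 2)), -9) = Mul(Pow(-24, Rational(1, 2)), -9) = Mul(Mul(2, I, Pow(6, Rational(1, 2))), -9) = Mul(-18, I, Pow(6, Rational(1, 2))) ≈ Mul(-44.091, I))
Mul(E, Add(307, d)) = Mul(40, Add(307, Mul(-18, I, Pow(6, Rational(1, 2))))) = Add(12280, Mul(-720, I, Pow(6, Rational(1, 2))))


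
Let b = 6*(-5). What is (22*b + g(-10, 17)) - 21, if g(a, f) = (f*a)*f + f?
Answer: -3554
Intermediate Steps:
b = -30
g(a, f) = f + a*f² (g(a, f) = (a*f)*f + f = a*f² + f = f + a*f²)
(22*b + g(-10, 17)) - 21 = (22*(-30) + 17*(1 - 10*17)) - 21 = (-660 + 17*(1 - 170)) - 21 = (-660 + 17*(-169)) - 21 = (-660 - 2873) - 21 = -3533 - 21 = -3554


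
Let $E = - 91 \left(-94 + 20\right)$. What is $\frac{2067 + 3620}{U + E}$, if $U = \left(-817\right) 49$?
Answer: $- \frac{5687}{33299} \approx -0.17079$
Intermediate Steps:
$U = -40033$
$E = 6734$ ($E = \left(-91\right) \left(-74\right) = 6734$)
$\frac{2067 + 3620}{U + E} = \frac{2067 + 3620}{-40033 + 6734} = \frac{5687}{-33299} = 5687 \left(- \frac{1}{33299}\right) = - \frac{5687}{33299}$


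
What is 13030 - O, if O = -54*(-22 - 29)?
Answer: 10276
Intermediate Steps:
O = 2754 (O = -54*(-51) = 2754)
13030 - O = 13030 - 1*2754 = 13030 - 2754 = 10276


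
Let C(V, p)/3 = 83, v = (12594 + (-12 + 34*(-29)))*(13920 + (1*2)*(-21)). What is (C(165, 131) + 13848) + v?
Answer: 160943385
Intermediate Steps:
v = 160929288 (v = (12594 + (-12 - 986))*(13920 + 2*(-21)) = (12594 - 998)*(13920 - 42) = 11596*13878 = 160929288)
C(V, p) = 249 (C(V, p) = 3*83 = 249)
(C(165, 131) + 13848) + v = (249 + 13848) + 160929288 = 14097 + 160929288 = 160943385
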